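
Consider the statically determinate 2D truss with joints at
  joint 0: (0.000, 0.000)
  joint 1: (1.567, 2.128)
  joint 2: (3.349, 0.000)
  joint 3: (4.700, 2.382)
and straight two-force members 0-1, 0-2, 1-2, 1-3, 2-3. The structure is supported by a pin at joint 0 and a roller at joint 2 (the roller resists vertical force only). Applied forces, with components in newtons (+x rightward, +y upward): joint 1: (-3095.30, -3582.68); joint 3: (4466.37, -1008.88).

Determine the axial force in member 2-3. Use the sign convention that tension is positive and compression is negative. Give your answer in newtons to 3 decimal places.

-1652.106

N=4 nodes, M=5 members, R=3 reactions → 2N=8, M+R=8
member 0 (0-1): L=2.6427, (cx,cy)=(0.5930,0.8052)
member 1 (0-2): L=3.3490, (cx,cy)=(1.0000,0.0000)
member 2 (1-2): L=2.7756, (cx,cy)=(0.6420,-0.7667)
member 3 (1-3): L=3.1433, (cx,cy)=(0.9967,0.0808)
member 4 (2-3): L=2.7385, (cx,cy)=(0.4933,0.8698)
solve A·x = −loads:
  F[0-1] = -359.4136 N (compression)
  F[0-2] = +1584.1856 N (tension)
  F[1-2] = -3736.9906 N (compression)
  F[1-3] = +5298.7553 N (tension)
  F[2-3] = -1652.1060 N (compression)
  Rx@0 = -1371.0700 N
  Ry@0 = +289.4129 N
  Ry@2 = +4302.1471 N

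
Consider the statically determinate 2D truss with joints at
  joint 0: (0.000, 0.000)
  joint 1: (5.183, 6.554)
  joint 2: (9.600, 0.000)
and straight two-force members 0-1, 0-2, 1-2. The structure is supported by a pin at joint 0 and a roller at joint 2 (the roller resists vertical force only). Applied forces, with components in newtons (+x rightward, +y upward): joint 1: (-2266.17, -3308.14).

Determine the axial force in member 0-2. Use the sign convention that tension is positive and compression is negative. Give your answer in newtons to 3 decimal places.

161.016

N=3 nodes, M=3 members, R=3 reactions → 2N=6, M+R=6
member 0 (0-1): L=8.3557, (cx,cy)=(0.6203,0.7844)
member 1 (0-2): L=9.6000, (cx,cy)=(1.0000,0.0000)
member 2 (1-2): L=7.9035, (cx,cy)=(0.5589,-0.8293)
solve A·x = −loads:
  F[0-1] = -3912.9730 N (compression)
  F[0-2] = +161.0162 N (tension)
  F[1-2] = -288.1110 N (compression)
  Rx@0 = +2266.1700 N
  Ry@0 = +3069.2221 N
  Ry@2 = +238.9179 N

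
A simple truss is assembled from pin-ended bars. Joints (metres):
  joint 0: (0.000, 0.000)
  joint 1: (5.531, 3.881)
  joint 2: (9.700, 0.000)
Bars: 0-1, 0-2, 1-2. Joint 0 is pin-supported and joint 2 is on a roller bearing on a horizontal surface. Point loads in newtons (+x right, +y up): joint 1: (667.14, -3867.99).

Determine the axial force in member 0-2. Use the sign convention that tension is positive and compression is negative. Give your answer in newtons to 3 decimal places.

N=3 nodes, M=3 members, R=3 reactions → 2N=6, M+R=6
member 0 (0-1): L=6.7568, (cx,cy)=(0.8186,0.5744)
member 1 (0-2): L=9.7000, (cx,cy)=(1.0000,0.0000)
member 2 (1-2): L=5.6959, (cx,cy)=(0.7319,-0.6814)
solve A·x = −loads:
  F[0-1] = -2429.5753 N (compression)
  F[0-2] = +2655.9533 N (tension)
  F[1-2] = -3628.6676 N (compression)
  Rx@0 = -667.1400 N
  Ry@0 = +1395.5134 N
  Ry@2 = +2472.4766 N

2655.953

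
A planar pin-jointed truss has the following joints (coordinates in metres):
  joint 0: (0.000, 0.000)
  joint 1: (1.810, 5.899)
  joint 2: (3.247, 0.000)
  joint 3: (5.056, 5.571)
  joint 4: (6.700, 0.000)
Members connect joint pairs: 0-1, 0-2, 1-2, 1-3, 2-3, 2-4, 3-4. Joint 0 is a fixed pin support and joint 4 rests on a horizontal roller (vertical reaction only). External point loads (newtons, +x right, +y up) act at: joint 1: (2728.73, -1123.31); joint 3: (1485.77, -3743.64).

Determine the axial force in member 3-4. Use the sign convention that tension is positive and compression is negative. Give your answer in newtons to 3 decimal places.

-7054.897

N=5 nodes, M=7 members, R=3 reactions → 2N=10, M+R=10
member 0 (0-1): L=6.1704, (cx,cy)=(0.2933,0.9560)
member 1 (0-2): L=3.2470, (cx,cy)=(1.0000,0.0000)
member 2 (1-2): L=6.0715, (cx,cy)=(0.2367,-0.9716)
member 3 (1-3): L=3.2625, (cx,cy)=(0.9949,-0.1005)
member 4 (2-3): L=5.8573, (cx,cy)=(0.3088,0.9511)
member 5 (2-4): L=3.4530, (cx,cy)=(1.0000,0.0000)
member 6 (3-4): L=5.8085, (cx,cy)=(0.2830,-0.9591)
solve A·x = −loads:
  F[0-1] = +1986.8763 N (tension)
  F[0-2] = +3631.6814 N (tension)
  F[1-2] = -2960.8818 N (compression)
  F[1-3] = -1452.4908 N (compression)
  F[2-3] = +3024.6211 N (tension)
  F[2-4] = +1996.7690 N (tension)
  F[3-4] = -7054.8972 N (compression)
  Rx@0 = -4214.5000 N
  Ry@0 = -1899.4736 N
  Ry@4 = +6766.4236 N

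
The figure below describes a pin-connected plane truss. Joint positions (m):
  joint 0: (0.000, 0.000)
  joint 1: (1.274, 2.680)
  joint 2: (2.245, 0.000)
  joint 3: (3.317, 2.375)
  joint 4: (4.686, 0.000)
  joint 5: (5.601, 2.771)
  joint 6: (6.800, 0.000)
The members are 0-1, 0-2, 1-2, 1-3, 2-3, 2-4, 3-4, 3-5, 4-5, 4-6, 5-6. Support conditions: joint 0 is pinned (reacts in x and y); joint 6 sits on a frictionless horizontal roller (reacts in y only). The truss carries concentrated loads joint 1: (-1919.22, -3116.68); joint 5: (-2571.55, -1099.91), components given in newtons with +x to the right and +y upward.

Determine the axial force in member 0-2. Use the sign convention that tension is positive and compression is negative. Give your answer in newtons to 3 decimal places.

N=7 nodes, M=11 members, R=3 reactions → 2N=14, M+R=14
member 0 (0-1): L=2.9674, (cx,cy)=(0.4293,0.9031)
member 1 (0-2): L=2.2450, (cx,cy)=(1.0000,0.0000)
member 2 (1-2): L=2.8505, (cx,cy)=(0.3406,-0.9402)
member 3 (1-3): L=2.0656, (cx,cy)=(0.9890,-0.1477)
member 4 (2-3): L=2.6057, (cx,cy)=(0.4114,0.9115)
member 5 (2-4): L=2.4410, (cx,cy)=(1.0000,0.0000)
member 6 (3-4): L=2.7413, (cx,cy)=(0.4994,-0.8664)
member 7 (3-5): L=2.3181, (cx,cy)=(0.9853,0.1708)
member 8 (4-5): L=2.9182, (cx,cy)=(0.3136,0.9496)
member 9 (4-6): L=2.1140, (cx,cy)=(1.0000,0.0000)
member 10 (5-6): L=3.0193, (cx,cy)=(0.3971,-0.9178)
solve A·x = −loads:
  F[0-1] = -5016.9094 N (compression)
  F[0-2] = -2336.8515 N (compression)
  F[1-2] = +1629.7124 N (tension)
  F[1-3] = -798.6041 N (compression)
  F[2-3] = -1681.0971 N (compression)
  F[2-4] = -1090.0932 N (compression)
  F[3-4] = +1214.6071 N (tension)
  F[3-5] = -2119.1782 N (compression)
  F[4-5] = -1108.1892 N (compression)
  F[4-6] = -136.0465 N (compression)
  F[5-6] = +342.5872 N (tension)
  Rx@0 = +4490.7700 N
  Ry@0 = +4531.0059 N
  Ry@6 = -314.4159 N

-2336.852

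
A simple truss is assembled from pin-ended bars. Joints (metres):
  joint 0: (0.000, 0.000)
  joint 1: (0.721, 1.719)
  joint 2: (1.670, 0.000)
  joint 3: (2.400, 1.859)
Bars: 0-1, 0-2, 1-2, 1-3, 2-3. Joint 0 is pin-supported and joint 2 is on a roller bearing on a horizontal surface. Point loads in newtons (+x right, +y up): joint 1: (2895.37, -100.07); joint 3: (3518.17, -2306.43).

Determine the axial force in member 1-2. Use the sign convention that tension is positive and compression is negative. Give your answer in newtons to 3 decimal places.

-8643.198

N=4 nodes, M=5 members, R=3 reactions → 2N=8, M+R=8
member 0 (0-1): L=1.8641, (cx,cy)=(0.3868,0.9222)
member 1 (0-2): L=1.6700, (cx,cy)=(1.0000,0.0000)
member 2 (1-2): L=1.9636, (cx,cy)=(0.4833,-0.8755)
member 3 (1-3): L=1.6848, (cx,cy)=(0.9965,0.0831)
member 4 (2-3): L=1.9972, (cx,cy)=(0.3655,0.9308)
solve A·x = −loads:
  F[0-1] = +8510.3555 N (tension)
  F[0-2] = +3121.8575 N (tension)
  F[1-2] = -8643.1980 N (compression)
  F[1-3] = +4589.4957 N (tension)
  F[2-3] = -2887.5959 N (compression)
  Rx@0 = -6413.5400 N
  Ry@0 = -7847.9919 N
  Ry@2 = +10254.4919 N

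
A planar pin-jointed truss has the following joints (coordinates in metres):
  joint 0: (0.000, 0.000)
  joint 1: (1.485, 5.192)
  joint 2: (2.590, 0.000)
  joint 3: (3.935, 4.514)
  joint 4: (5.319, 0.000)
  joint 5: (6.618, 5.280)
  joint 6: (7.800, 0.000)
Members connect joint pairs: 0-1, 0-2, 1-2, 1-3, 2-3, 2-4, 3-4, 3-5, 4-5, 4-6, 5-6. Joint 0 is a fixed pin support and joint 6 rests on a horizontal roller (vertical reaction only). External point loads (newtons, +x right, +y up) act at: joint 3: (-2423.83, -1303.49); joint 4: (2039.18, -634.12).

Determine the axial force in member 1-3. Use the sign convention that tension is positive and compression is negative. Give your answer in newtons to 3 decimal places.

-1237.638

N=7 nodes, M=11 members, R=3 reactions → 2N=14, M+R=14
member 0 (0-1): L=5.4002, (cx,cy)=(0.2750,0.9614)
member 1 (0-2): L=2.5900, (cx,cy)=(1.0000,0.0000)
member 2 (1-2): L=5.3083, (cx,cy)=(0.2082,-0.9781)
member 3 (1-3): L=2.5421, (cx,cy)=(0.9638,-0.2667)
member 4 (2-3): L=4.7101, (cx,cy)=(0.2856,0.9584)
member 5 (2-4): L=2.7290, (cx,cy)=(1.0000,0.0000)
member 6 (3-4): L=4.7214, (cx,cy)=(0.2931,-0.9561)
member 7 (3-5): L=2.7902, (cx,cy)=(0.9616,0.2745)
member 8 (4-5): L=5.4374, (cx,cy)=(0.2389,0.9710)
member 9 (4-6): L=2.4810, (cx,cy)=(1.0000,0.0000)
member 10 (5-6): L=5.4107, (cx,cy)=(0.2185,-0.9758)
solve A·x = −loads:
  F[0-1] = -2340.5438 N (compression)
  F[0-2] = +258.9765 N (tension)
  F[1-2] = +2638.1928 N (tension)
  F[1-3] = -1237.6376 N (compression)
  F[2-3] = -2692.5100 N (compression)
  F[2-4] = +1577.0171 N (tension)
  F[3-4] = +1037.5138 N (tension)
  F[3-5] = +164.3477 N (tension)
  F[4-5] = -368.4873 N (compression)
  F[4-6] = -70.0019 N (compression)
  F[5-6] = +320.4385 N (tension)
  Rx@0 = +384.6500 N
  Ry@0 = +2250.3089 N
  Ry@6 = -312.6989 N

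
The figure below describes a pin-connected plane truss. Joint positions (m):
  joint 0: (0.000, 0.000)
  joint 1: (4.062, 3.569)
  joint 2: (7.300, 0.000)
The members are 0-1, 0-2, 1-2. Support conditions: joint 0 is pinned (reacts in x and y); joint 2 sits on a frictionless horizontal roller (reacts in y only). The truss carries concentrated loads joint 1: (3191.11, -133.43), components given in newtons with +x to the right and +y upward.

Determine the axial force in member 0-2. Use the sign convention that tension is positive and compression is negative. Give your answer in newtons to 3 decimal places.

N=3 nodes, M=3 members, R=3 reactions → 2N=6, M+R=6
member 0 (0-1): L=5.4072, (cx,cy)=(0.7512,0.6600)
member 1 (0-2): L=7.3000, (cx,cy)=(1.0000,0.0000)
member 2 (1-2): L=4.8190, (cx,cy)=(0.6719,-0.7406)
solve A·x = −loads:
  F[0-1] = +2274.0193 N (tension)
  F[0-2] = +1482.8138 N (tension)
  F[1-2] = -2206.8020 N (compression)
  Rx@0 = -3191.1100 N
  Ry@0 = -1500.9624 N
  Ry@2 = +1634.3924 N

1482.814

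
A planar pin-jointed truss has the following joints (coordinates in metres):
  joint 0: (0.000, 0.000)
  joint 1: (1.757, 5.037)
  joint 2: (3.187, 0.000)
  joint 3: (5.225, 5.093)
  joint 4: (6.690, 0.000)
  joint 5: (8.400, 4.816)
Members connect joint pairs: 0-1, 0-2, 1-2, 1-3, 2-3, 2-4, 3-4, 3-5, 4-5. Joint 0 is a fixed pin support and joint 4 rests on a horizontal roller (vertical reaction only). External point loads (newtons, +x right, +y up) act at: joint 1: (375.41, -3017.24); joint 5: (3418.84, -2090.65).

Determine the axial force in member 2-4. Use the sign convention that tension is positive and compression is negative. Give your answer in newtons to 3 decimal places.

N=6 nodes, M=9 members, R=3 reactions → 2N=12, M+R=12
member 0 (0-1): L=5.3346, (cx,cy)=(0.3294,0.9442)
member 1 (0-2): L=3.1870, (cx,cy)=(1.0000,0.0000)
member 2 (1-2): L=5.2361, (cx,cy)=(0.2731,-0.9620)
member 3 (1-3): L=3.4685, (cx,cy)=(0.9999,0.0161)
member 4 (2-3): L=5.4856, (cx,cy)=(0.3715,0.9284)
member 5 (2-4): L=3.5030, (cx,cy)=(1.0000,0.0000)
member 6 (3-4): L=5.2995, (cx,cy)=(0.2764,-0.9610)
member 7 (3-5): L=3.1871, (cx,cy)=(0.9962,-0.0869)
member 8 (4-5): L=5.1106, (cx,cy)=(0.3346,0.9424)
solve A·x = −loads:
  F[0-1] = +1115.6143 N (tension)
  F[0-2] = +3426.8151 N (tension)
  F[1-2] = -4212.2971 N (compression)
  F[1-3] = +1142.5791 N (tension)
  F[2-3] = +4364.5481 N (tension)
  F[2-4] = +654.9086 N (tension)
  F[3-4] = -4602.0757 N (compression)
  F[3-5] = +4051.4621 N (tension)
  F[4-5] = -1844.8589 N (compression)
  Rx@0 = -3794.2500 N
  Ry@0 = -1053.3692 N
  Ry@4 = +6161.2592 N

654.909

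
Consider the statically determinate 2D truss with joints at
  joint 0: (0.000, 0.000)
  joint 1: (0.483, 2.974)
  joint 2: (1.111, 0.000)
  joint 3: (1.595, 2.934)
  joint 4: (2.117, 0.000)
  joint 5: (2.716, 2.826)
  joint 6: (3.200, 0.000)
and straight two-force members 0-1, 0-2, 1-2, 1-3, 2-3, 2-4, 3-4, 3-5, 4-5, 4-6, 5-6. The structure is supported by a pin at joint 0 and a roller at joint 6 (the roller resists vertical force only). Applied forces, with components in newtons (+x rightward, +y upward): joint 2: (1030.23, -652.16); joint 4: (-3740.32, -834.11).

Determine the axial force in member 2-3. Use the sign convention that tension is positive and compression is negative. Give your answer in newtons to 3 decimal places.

N=7 nodes, M=11 members, R=3 reactions → 2N=14, M+R=14
member 0 (0-1): L=3.0130, (cx,cy)=(0.1603,0.9871)
member 1 (0-2): L=1.1110, (cx,cy)=(1.0000,0.0000)
member 2 (1-2): L=3.0396, (cx,cy)=(0.2066,-0.9784)
member 3 (1-3): L=1.1127, (cx,cy)=(0.9994,-0.0359)
member 4 (2-3): L=2.9737, (cx,cy)=(0.1628,0.9867)
member 5 (2-4): L=1.0060, (cx,cy)=(1.0000,0.0000)
member 6 (3-4): L=2.9801, (cx,cy)=(0.1752,-0.9845)
member 7 (3-5): L=1.1262, (cx,cy)=(0.9954,-0.0959)
member 8 (4-5): L=2.8888, (cx,cy)=(0.2074,0.9783)
member 9 (4-6): L=1.0830, (cx,cy)=(1.0000,0.0000)
member 10 (5-6): L=2.8671, (cx,cy)=(0.1688,-0.9856)
solve A·x = −loads:
  F[0-1] = -717.3091 N (compression)
  F[0-2] = -2595.1002 N (compression)
  F[1-2] = +733.4444 N (tension)
  F[1-3] = -266.6971 N (compression)
  F[2-3] = -66.3442 N (compression)
  F[2-4] = -3462.9969 N (compression)
  F[3-4] = +85.3502 N (tension)
  F[3-5] = -293.6267 N (compression)
  F[4-5] = +766.7437 N (tension)
  F[4-6] = +133.2863 N (tension)
  F[5-6] = -789.5690 N (compression)
  Rx@0 = +2710.0900 N
  Ry@0 = +708.0323 N
  Ry@6 = +778.2377 N

-66.344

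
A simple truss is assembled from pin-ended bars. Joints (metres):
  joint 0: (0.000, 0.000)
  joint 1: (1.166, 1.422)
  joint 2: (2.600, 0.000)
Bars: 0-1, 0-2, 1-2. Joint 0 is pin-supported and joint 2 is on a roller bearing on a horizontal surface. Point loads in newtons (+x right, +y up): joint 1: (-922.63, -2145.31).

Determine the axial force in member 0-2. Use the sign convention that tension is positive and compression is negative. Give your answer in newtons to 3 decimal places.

461.342

N=3 nodes, M=3 members, R=3 reactions → 2N=6, M+R=6
member 0 (0-1): L=1.8389, (cx,cy)=(0.6341,0.7733)
member 1 (0-2): L=2.6000, (cx,cy)=(1.0000,0.0000)
member 2 (1-2): L=2.0195, (cx,cy)=(0.7101,-0.7041)
solve A·x = −loads:
  F[0-1] = -2182.6919 N (compression)
  F[0-2] = +461.3420 N (tension)
  F[1-2] = -649.7120 N (compression)
  Rx@0 = +922.6300 N
  Ry@0 = +1687.8286 N
  Ry@2 = +457.4814 N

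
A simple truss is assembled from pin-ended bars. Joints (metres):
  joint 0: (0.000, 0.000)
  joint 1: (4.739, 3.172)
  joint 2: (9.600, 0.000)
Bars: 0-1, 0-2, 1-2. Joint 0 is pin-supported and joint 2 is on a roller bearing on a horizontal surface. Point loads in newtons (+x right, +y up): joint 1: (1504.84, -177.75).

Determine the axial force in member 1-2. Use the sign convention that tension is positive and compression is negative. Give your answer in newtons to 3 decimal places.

N=3 nodes, M=3 members, R=3 reactions → 2N=6, M+R=6
member 0 (0-1): L=5.7026, (cx,cy)=(0.8310,0.5562)
member 1 (0-2): L=9.6000, (cx,cy)=(1.0000,0.0000)
member 2 (1-2): L=5.8044, (cx,cy)=(0.8375,-0.5465)
solve A·x = −loads:
  F[0-1] = +732.0976 N (tension)
  F[0-2] = +896.4496 N (tension)
  F[1-2] = -1070.4258 N (compression)
  Rx@0 = -1504.8400 N
  Ry@0 = -407.2198 N
  Ry@2 = +584.9698 N

-1070.426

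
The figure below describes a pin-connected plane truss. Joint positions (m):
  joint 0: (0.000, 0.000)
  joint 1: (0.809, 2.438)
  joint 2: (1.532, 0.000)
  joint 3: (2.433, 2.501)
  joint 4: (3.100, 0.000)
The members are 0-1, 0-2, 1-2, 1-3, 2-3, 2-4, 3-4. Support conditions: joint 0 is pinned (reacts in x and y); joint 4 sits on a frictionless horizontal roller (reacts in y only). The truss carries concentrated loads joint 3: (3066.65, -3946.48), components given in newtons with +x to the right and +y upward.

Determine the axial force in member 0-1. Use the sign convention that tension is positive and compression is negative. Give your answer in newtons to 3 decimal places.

N=5 nodes, M=7 members, R=3 reactions → 2N=10, M+R=10
member 0 (0-1): L=2.5687, (cx,cy)=(0.3149,0.9491)
member 1 (0-2): L=1.5320, (cx,cy)=(1.0000,0.0000)
member 2 (1-2): L=2.5429, (cx,cy)=(0.2843,-0.9587)
member 3 (1-3): L=1.6252, (cx,cy)=(0.9992,0.0388)
member 4 (2-3): L=2.6583, (cx,cy)=(0.3389,0.9408)
member 5 (2-4): L=1.5680, (cx,cy)=(1.0000,0.0000)
member 6 (3-4): L=2.5884, (cx,cy)=(0.2577,-0.9662)
solve A·x = −loads:
  F[0-1] = +1712.0916 N (tension)
  F[0-2] = +2527.4391 N (tension)
  F[1-2] = -1654.0654 N (compression)
  F[1-3] = +1010.2474 N (tension)
  F[2-3] = +1685.5710 N (tension)
  F[2-4] = +1485.8670 N (tension)
  F[3-4] = -5766.1766 N (compression)
  Rx@0 = -3066.6500 N
  Ry@0 = -1624.9644 N
  Ry@4 = +5571.4444 N

1712.092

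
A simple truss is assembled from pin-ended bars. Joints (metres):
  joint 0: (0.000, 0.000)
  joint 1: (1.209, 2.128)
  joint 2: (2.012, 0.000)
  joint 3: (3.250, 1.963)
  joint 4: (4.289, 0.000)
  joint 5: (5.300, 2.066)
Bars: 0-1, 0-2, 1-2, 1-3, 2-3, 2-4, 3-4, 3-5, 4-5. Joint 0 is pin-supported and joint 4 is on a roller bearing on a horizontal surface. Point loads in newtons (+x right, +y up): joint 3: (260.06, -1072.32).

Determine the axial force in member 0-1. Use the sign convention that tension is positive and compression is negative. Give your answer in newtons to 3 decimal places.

-161.871

N=6 nodes, M=9 members, R=3 reactions → 2N=12, M+R=12
member 0 (0-1): L=2.4475, (cx,cy)=(0.4940,0.8695)
member 1 (0-2): L=2.0120, (cx,cy)=(1.0000,0.0000)
member 2 (1-2): L=2.2745, (cx,cy)=(0.3530,-0.9356)
member 3 (1-3): L=2.0477, (cx,cy)=(0.9967,-0.0806)
member 4 (2-3): L=2.3208, (cx,cy)=(0.5334,0.8458)
member 5 (2-4): L=2.2770, (cx,cy)=(1.0000,0.0000)
member 6 (3-4): L=2.2210, (cx,cy)=(0.4678,-0.8838)
member 7 (3-5): L=2.0526, (cx,cy)=(0.9987,0.0502)
member 8 (4-5): L=2.3001, (cx,cy)=(0.4395,0.8982)
solve A·x = −loads:
  F[0-1] = -161.8706 N (compression)
  F[0-2] = +340.0211 N (tension)
  F[1-2] = +162.2890 N (tension)
  F[1-3] = -137.7050 N (compression)
  F[2-3] = -179.5125 N (compression)
  F[2-4] = +493.0767 N (tension)
  F[3-4] = -1054.0218 N (compression)
  F[3-5] = -0.0000 N (compression)
  F[4-5] = +0.0000 N (tension)
  Rx@0 = -260.0600 N
  Ry@0 = +140.7421 N
  Ry@4 = +931.5779 N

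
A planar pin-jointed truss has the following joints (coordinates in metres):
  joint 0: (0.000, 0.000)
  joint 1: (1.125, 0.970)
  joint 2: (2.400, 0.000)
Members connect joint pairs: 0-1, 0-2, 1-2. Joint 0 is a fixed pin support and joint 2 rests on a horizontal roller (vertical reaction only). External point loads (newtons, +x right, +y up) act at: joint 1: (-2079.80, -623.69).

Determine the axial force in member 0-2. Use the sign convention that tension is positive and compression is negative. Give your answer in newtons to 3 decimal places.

N=3 nodes, M=3 members, R=3 reactions → 2N=6, M+R=6
member 0 (0-1): L=1.4854, (cx,cy)=(0.7574,0.6530)
member 1 (0-2): L=2.4000, (cx,cy)=(1.0000,0.0000)
member 2 (1-2): L=1.6020, (cx,cy)=(0.7959,-0.6055)
solve A·x = −loads:
  F[0-1] = -1794.6555 N (compression)
  F[0-2] = -720.6131 N (compression)
  F[1-2] = +905.4505 N (tension)
  Rx@0 = +2079.8000 N
  Ry@0 = +1171.9211 N
  Ry@2 = -548.2311 N

-720.613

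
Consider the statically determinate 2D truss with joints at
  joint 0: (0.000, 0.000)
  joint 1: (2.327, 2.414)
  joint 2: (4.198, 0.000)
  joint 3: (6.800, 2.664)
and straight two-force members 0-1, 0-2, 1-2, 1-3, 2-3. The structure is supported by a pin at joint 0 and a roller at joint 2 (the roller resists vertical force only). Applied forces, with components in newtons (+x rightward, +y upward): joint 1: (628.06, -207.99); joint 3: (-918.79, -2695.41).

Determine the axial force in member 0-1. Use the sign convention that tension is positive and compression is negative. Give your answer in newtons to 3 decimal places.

N=4 nodes, M=5 members, R=3 reactions → 2N=8, M+R=8
member 0 (0-1): L=3.3530, (cx,cy)=(0.6940,0.7200)
member 1 (0-2): L=4.1980, (cx,cy)=(1.0000,0.0000)
member 2 (1-2): L=3.0542, (cx,cy)=(0.6126,-0.7904)
member 3 (1-3): L=4.4800, (cx,cy)=(0.9984,0.0558)
member 4 (2-3): L=3.7239, (cx,cy)=(0.6987,0.7154)
solve A·x = −loads:
  F[0-1] = +1883.5336 N (tension)
  F[0-2] = -1597.9289 N (compression)
  F[1-2] = -1850.6523 N (compression)
  F[1-3] = +1815.6822 N (tension)
  F[2-3] = -3909.4223 N (compression)
  Rx@0 = +290.7300 N
  Ry@0 = -1356.0714 N
  Ry@2 = +4259.4714 N

1883.534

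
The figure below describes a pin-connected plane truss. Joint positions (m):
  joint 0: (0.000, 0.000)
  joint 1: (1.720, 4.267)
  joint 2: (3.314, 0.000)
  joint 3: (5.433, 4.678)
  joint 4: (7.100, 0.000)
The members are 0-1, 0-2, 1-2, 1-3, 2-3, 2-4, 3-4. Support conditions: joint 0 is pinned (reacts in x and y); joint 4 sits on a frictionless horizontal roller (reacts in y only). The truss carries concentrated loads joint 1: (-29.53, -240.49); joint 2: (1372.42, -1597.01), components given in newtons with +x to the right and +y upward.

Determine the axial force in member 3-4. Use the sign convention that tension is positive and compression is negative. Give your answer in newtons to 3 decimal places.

-834.344

N=5 nodes, M=7 members, R=3 reactions → 2N=10, M+R=10
member 0 (0-1): L=4.6006, (cx,cy)=(0.3739,0.9275)
member 1 (0-2): L=3.3140, (cx,cy)=(1.0000,0.0000)
member 2 (1-2): L=4.5550, (cx,cy)=(0.3499,-0.9368)
member 3 (1-3): L=3.7357, (cx,cy)=(0.9939,0.1100)
member 4 (2-3): L=5.1355, (cx,cy)=(0.4126,0.9109)
member 5 (2-4): L=3.7860, (cx,cy)=(1.0000,0.0000)
member 6 (3-4): L=4.9661, (cx,cy)=(0.3357,-0.9420)
solve A·x = −loads:
  F[0-1] = -1133.7837 N (compression)
  F[0-2] = +1766.7695 N (tension)
  F[1-2] = +786.6937 N (tension)
  F[1-3] = -673.7385 N (compression)
  F[2-3] = +944.1794 N (tension)
  F[2-4] = +280.0666 N (tension)
  F[3-4] = -834.3435 N (compression)
  Rx@0 = -1342.8900 N
  Ry@0 = +1051.5663 N
  Ry@4 = +785.9337 N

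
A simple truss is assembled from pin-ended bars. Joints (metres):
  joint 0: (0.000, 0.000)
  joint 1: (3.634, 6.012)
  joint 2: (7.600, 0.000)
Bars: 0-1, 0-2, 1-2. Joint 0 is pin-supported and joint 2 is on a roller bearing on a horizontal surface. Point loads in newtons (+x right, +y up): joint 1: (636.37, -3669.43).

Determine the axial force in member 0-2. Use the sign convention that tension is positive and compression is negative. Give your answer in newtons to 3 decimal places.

N=3 nodes, M=3 members, R=3 reactions → 2N=6, M+R=6
member 0 (0-1): L=7.0250, (cx,cy)=(0.5173,0.8558)
member 1 (0-2): L=7.6000, (cx,cy)=(1.0000,0.0000)
member 2 (1-2): L=7.2023, (cx,cy)=(0.5507,-0.8347)
solve A·x = −loads:
  F[0-1] = -1649.2781 N (compression)
  F[0-2] = +1489.5385 N (tension)
  F[1-2] = -2705.0230 N (compression)
  Rx@0 = -636.3700 N
  Ry@0 = +1411.4609 N
  Ry@2 = +2257.9691 N

1489.538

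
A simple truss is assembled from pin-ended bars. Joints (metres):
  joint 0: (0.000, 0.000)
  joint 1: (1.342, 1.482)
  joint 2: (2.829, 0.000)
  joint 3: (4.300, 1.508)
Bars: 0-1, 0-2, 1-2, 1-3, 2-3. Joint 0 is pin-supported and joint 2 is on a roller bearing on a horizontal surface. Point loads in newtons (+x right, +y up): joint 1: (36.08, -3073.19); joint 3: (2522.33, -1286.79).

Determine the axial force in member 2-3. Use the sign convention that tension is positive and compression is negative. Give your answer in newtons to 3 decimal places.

N=4 nodes, M=5 members, R=3 reactions → 2N=8, M+R=8
member 0 (0-1): L=1.9993, (cx,cy)=(0.6712,0.7413)
member 1 (0-2): L=2.8290, (cx,cy)=(1.0000,0.0000)
member 2 (1-2): L=2.0994, (cx,cy)=(0.7083,-0.7059)
member 3 (1-3): L=2.9581, (cx,cy)=(1.0000,0.0088)
member 4 (2-3): L=2.1066, (cx,cy)=(0.6983,0.7158)
solve A·x = −loads:
  F[0-1] = +562.7939 N (tension)
  F[0-2] = +2180.6472 N (tension)
  F[1-2] = -4897.0076 N (compression)
  F[1-3] = +3810.3638 N (tension)
  F[2-3] = -1844.3951 N (compression)
  Rx@0 = -2558.4100 N
  Ry@0 = -417.1717 N
  Ry@2 = +4777.1517 N

-1844.395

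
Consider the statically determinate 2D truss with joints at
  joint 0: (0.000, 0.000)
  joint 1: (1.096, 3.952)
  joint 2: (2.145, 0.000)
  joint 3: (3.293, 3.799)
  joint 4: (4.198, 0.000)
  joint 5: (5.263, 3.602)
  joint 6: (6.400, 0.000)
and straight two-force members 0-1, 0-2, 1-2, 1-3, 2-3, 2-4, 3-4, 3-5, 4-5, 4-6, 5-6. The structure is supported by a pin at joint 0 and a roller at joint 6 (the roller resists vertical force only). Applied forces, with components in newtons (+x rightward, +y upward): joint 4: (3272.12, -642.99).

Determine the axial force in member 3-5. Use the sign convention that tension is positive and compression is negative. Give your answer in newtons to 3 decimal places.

-251.679

N=7 nodes, M=11 members, R=3 reactions → 2N=14, M+R=14
member 0 (0-1): L=4.1012, (cx,cy)=(0.2672,0.9636)
member 1 (0-2): L=2.1450, (cx,cy)=(1.0000,0.0000)
member 2 (1-2): L=4.0889, (cx,cy)=(0.2566,-0.9665)
member 3 (1-3): L=2.2023, (cx,cy)=(0.9976,-0.0695)
member 4 (2-3): L=3.9687, (cx,cy)=(0.2893,0.9572)
member 5 (2-4): L=2.0530, (cx,cy)=(1.0000,0.0000)
member 6 (3-4): L=3.9053, (cx,cy)=(0.2317,-0.9728)
member 7 (3-5): L=1.9798, (cx,cy)=(0.9950,-0.0995)
member 8 (4-5): L=3.7561, (cx,cy)=(0.2835,0.9590)
member 9 (4-6): L=2.2020, (cx,cy)=(1.0000,0.0000)
member 10 (5-6): L=3.7772, (cx,cy)=(0.3010,-0.9536)
solve A·x = −loads:
  F[0-1] = -229.5786 N (compression)
  F[0-2] = +3333.4729 N (tension)
  F[1-2] = +237.7041 N (tension)
  F[1-3] = -122.6325 N (compression)
  F[2-3] = -240.0090 N (compression)
  F[2-4] = +3463.8826 N (tension)
  F[3-4] = +253.1631 N (tension)
  F[3-5] = -251.6787 N (compression)
  F[4-5] = +413.6956 N (tension)
  F[4-6] = +133.1323 N (tension)
  F[5-6] = -442.2745 N (compression)
  Rx@0 = -3272.1200 N
  Ry@0 = +221.2287 N
  Ry@6 = +421.7613 N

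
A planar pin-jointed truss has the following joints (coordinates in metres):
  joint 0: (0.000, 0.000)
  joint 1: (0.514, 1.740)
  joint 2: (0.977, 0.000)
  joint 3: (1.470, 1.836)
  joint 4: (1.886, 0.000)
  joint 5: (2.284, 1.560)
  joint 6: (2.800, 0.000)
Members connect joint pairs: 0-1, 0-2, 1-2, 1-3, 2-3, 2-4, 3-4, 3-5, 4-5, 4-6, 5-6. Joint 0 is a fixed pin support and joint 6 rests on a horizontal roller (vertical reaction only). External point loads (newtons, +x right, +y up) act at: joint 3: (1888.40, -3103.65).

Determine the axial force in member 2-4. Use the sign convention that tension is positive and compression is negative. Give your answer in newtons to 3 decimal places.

2077.341

N=7 nodes, M=11 members, R=3 reactions → 2N=14, M+R=14
member 0 (0-1): L=1.8143, (cx,cy)=(0.2833,0.9590)
member 1 (0-2): L=0.9770, (cx,cy)=(1.0000,0.0000)
member 2 (1-2): L=1.8005, (cx,cy)=(0.2571,-0.9664)
member 3 (1-3): L=0.9608, (cx,cy)=(0.9950,0.0999)
member 4 (2-3): L=1.9010, (cx,cy)=(0.2593,0.9658)
member 5 (2-4): L=0.9090, (cx,cy)=(1.0000,0.0000)
member 6 (3-4): L=1.8825, (cx,cy)=(0.2210,-0.9753)
member 7 (3-5): L=0.8595, (cx,cy)=(0.9470,-0.3211)
member 8 (4-5): L=1.6100, (cx,cy)=(0.2472,0.9690)
member 9 (4-6): L=0.9140, (cx,cy)=(1.0000,0.0000)
member 10 (5-6): L=1.6431, (cx,cy)=(0.3140,-0.9494)
solve A·x = −loads:
  F[0-1] = -246.0638 N (compression)
  F[0-2] = +1958.1099 N (tension)
  F[1-2] = +230.7840 N (tension)
  F[1-3] = -129.7037 N (compression)
  F[2-3] = -230.9237 N (compression)
  F[2-4] = +2077.3406 N (tension)
  F[3-4] = -2402.7377 N (compression)
  F[3-5] = -1632.8612 N (compression)
  F[4-5] = +2418.4013 N (tension)
  F[4-6] = +948.5360 N (tension)
  F[5-6] = -3020.4694 N (compression)
  Rx@0 = -1888.4000 N
  Ry@0 = +235.9829 N
  Ry@6 = +2867.6671 N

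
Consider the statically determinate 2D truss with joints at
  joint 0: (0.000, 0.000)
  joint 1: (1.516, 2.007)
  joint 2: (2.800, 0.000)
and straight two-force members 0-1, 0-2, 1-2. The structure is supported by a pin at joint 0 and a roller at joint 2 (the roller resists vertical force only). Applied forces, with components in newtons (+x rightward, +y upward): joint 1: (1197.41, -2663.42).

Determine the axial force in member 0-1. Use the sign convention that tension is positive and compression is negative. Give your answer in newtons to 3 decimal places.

N=3 nodes, M=3 members, R=3 reactions → 2N=6, M+R=6
member 0 (0-1): L=2.5152, (cx,cy)=(0.6027,0.7979)
member 1 (0-2): L=2.8000, (cx,cy)=(1.0000,0.0000)
member 2 (1-2): L=2.3826, (cx,cy)=(0.5389,-0.8424)
solve A·x = −loads:
  F[0-1] = -455.0219 N (compression)
  F[0-2] = +1471.6662 N (tension)
  F[1-2] = -2730.8161 N (compression)
  Rx@0 = -1197.4100 N
  Ry@0 = +363.0819 N
  Ry@2 = +2300.3381 N

-455.022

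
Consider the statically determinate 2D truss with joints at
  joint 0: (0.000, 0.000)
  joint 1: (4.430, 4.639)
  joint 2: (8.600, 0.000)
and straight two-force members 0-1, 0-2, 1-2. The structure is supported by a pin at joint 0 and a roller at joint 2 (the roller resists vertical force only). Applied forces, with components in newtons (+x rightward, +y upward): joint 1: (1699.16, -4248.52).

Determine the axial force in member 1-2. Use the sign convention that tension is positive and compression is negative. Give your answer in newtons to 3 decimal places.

N=3 nodes, M=3 members, R=3 reactions → 2N=6, M+R=6
member 0 (0-1): L=6.4145, (cx,cy)=(0.6906,0.7232)
member 1 (0-2): L=8.6000, (cx,cy)=(1.0000,0.0000)
member 2 (1-2): L=6.2377, (cx,cy)=(0.6685,-0.7437)
solve A·x = −loads:
  F[0-1] = -1581.1162 N (compression)
  F[0-2] = +2791.1227 N (tension)
  F[1-2] = -4175.1217 N (compression)
  Rx@0 = -1699.1600 N
  Ry@0 = +1143.4797 N
  Ry@2 = +3105.0403 N

-4175.122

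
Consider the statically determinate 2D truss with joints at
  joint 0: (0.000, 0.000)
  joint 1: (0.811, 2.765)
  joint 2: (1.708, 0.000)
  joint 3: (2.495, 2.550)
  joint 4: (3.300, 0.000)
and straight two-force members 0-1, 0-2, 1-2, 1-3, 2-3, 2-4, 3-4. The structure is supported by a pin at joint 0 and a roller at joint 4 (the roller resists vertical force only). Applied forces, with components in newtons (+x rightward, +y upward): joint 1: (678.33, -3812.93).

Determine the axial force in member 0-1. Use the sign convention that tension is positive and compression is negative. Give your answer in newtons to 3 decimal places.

N=5 nodes, M=7 members, R=3 reactions → 2N=10, M+R=10
member 0 (0-1): L=2.8815, (cx,cy)=(0.2815,0.9596)
member 1 (0-2): L=1.7080, (cx,cy)=(1.0000,0.0000)
member 2 (1-2): L=2.9069, (cx,cy)=(0.3086,-0.9512)
member 3 (1-3): L=1.6977, (cx,cy)=(0.9919,-0.1266)
member 4 (2-3): L=2.6687, (cx,cy)=(0.2949,0.9555)
member 5 (2-4): L=1.5920, (cx,cy)=(1.0000,0.0000)
member 6 (3-4): L=2.6740, (cx,cy)=(0.3010,-0.9536)
solve A·x = −loads:
  F[0-1] = -2404.7257 N (compression)
  F[0-2] = +1355.1455 N (tension)
  F[1-2] = -1461.2839 N (compression)
  F[1-3] = -911.5616 N (compression)
  F[2-3] = +1454.6633 N (tension)
  F[2-4] = +475.2388 N (tension)
  F[3-4] = -1578.6467 N (compression)
  Rx@0 = -678.3300 N
  Ry@0 = +2307.5152 N
  Ry@4 = +1505.4148 N

-2404.726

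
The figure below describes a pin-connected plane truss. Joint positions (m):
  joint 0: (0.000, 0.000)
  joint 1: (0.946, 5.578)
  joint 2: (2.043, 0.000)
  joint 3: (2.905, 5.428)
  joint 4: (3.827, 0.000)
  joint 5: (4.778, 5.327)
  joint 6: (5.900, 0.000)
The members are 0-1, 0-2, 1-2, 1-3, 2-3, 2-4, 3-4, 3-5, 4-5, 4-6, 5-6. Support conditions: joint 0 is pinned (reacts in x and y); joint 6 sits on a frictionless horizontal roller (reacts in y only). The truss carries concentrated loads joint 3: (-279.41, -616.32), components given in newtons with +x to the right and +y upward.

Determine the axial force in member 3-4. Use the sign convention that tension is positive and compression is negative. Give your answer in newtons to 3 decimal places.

N=7 nodes, M=11 members, R=3 reactions → 2N=14, M+R=14
member 0 (0-1): L=5.6576, (cx,cy)=(0.1672,0.9859)
member 1 (0-2): L=2.0430, (cx,cy)=(1.0000,0.0000)
member 2 (1-2): L=5.6848, (cx,cy)=(0.1930,-0.9812)
member 3 (1-3): L=1.9647, (cx,cy)=(0.9971,-0.0763)
member 4 (2-3): L=5.4960, (cx,cy)=(0.1568,0.9876)
member 5 (2-4): L=1.7840, (cx,cy)=(1.0000,0.0000)
member 6 (3-4): L=5.5057, (cx,cy)=(0.1675,-0.9859)
member 7 (3-5): L=1.8757, (cx,cy)=(0.9985,-0.0538)
member 8 (4-5): L=5.4112, (cx,cy)=(0.1757,0.9844)
member 9 (4-6): L=2.0730, (cx,cy)=(1.0000,0.0000)
member 10 (5-6): L=5.4439, (cx,cy)=(0.2061,-0.9785)
solve A·x = −loads:
  F[0-1] = -578.0559 N (compression)
  F[0-2] = -182.7549 N (compression)
  F[1-2] = +597.3731 N (tension)
  F[1-3] = -212.5500 N (compression)
  F[2-3] = -593.4904 N (compression)
  F[2-4] = +25.6032 N (tension)
  F[3-4] = -46.0884 N (compression)
  F[3-5] = -17.9111 N (compression)
  F[4-5] = +46.1560 N (tension)
  F[4-6] = +9.7734 N (tension)
  F[5-6] = -47.4202 N (compression)
  Rx@0 = +279.4100 N
  Ry@0 = +569.9179 N
  Ry@6 = +46.4021 N

-46.088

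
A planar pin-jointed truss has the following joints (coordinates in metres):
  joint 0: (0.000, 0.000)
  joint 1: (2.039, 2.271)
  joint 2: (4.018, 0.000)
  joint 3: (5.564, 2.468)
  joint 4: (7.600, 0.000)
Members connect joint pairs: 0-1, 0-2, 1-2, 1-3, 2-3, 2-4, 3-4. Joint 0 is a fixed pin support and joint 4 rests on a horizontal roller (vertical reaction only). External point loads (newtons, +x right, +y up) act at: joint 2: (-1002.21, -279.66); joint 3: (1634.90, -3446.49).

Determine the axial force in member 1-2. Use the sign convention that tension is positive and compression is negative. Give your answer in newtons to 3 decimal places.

629.740

N=5 nodes, M=7 members, R=3 reactions → 2N=10, M+R=10
member 0 (0-1): L=3.0520, (cx,cy)=(0.6681,0.7441)
member 1 (0-2): L=4.0180, (cx,cy)=(1.0000,0.0000)
member 2 (1-2): L=3.0123, (cx,cy)=(0.6570,-0.7539)
member 3 (1-3): L=3.5305, (cx,cy)=(0.9984,0.0558)
member 4 (2-3): L=2.9122, (cx,cy)=(0.5309,0.8475)
member 5 (2-4): L=3.5820, (cx,cy)=(1.0000,0.0000)
member 6 (3-4): L=3.1994, (cx,cy)=(0.6364,-0.7714)
solve A·x = −loads:
  F[0-1] = -704.4727 N (compression)
  F[0-2] = +1103.3322 N (tension)
  F[1-2] = +629.7398 N (tension)
  F[1-3] = -885.7459 N (compression)
  F[2-3] = -230.2278 N (compression)
  F[2-4] = +2641.4852 N (tension)
  F[3-4] = -4150.9007 N (compression)
  Rx@0 = -632.6900 N
  Ry@0 = +524.1924 N
  Ry@4 = +3201.9576 N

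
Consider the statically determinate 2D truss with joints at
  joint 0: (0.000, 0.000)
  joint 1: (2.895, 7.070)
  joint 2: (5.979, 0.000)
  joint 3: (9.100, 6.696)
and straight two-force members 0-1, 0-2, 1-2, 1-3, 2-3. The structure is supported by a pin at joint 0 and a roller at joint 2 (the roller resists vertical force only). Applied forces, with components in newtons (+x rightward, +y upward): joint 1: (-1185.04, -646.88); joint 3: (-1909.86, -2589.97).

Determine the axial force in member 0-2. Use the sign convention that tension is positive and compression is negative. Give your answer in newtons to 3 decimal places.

-2062.248

N=4 nodes, M=5 members, R=3 reactions → 2N=8, M+R=8
member 0 (0-1): L=7.6398, (cx,cy)=(0.3789,0.9254)
member 1 (0-2): L=5.9790, (cx,cy)=(1.0000,0.0000)
member 2 (1-2): L=7.7134, (cx,cy)=(0.3998,-0.9166)
member 3 (1-3): L=6.2163, (cx,cy)=(0.9982,-0.0602)
member 4 (2-3): L=7.3876, (cx,cy)=(0.4225,0.9064)
solve A·x = −loads:
  F[0-1] = -2725.1171 N (compression)
  F[0-2] = -2062.2479 N (compression)
  F[1-2] = +2090.5705 N (tension)
  F[1-3] = -684.7162 N (compression)
  F[2-3] = -2902.9384 N (compression)
  Rx@0 = +3094.9000 N
  Ry@0 = +2521.8827 N
  Ry@2 = +714.9673 N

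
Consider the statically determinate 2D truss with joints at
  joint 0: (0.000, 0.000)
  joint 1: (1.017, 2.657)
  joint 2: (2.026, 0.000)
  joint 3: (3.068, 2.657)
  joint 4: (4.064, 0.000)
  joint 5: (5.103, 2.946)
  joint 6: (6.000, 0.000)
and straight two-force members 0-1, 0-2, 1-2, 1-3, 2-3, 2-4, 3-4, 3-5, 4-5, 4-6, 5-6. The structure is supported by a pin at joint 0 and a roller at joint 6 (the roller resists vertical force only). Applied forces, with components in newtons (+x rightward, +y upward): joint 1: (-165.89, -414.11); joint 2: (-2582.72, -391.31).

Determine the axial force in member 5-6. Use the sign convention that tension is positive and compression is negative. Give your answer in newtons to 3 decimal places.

N=7 nodes, M=11 members, R=3 reactions → 2N=14, M+R=14
member 0 (0-1): L=2.8450, (cx,cy)=(0.3575,0.9339)
member 1 (0-2): L=2.0260, (cx,cy)=(1.0000,0.0000)
member 2 (1-2): L=2.8421, (cx,cy)=(0.3550,-0.9349)
member 3 (1-3): L=2.0510, (cx,cy)=(1.0000,0.0000)
member 4 (2-3): L=2.8540, (cx,cy)=(0.3651,0.9310)
member 5 (2-4): L=2.0380, (cx,cy)=(1.0000,0.0000)
member 6 (3-4): L=2.8375, (cx,cy)=(0.3510,-0.9364)
member 7 (3-5): L=2.0554, (cx,cy)=(0.9901,0.1406)
member 8 (4-5): L=3.1238, (cx,cy)=(0.3326,0.9431)
member 9 (4-6): L=1.9360, (cx,cy)=(1.0000,0.0000)
member 10 (5-6): L=3.0795, (cx,cy)=(0.2913,-0.9566)
solve A·x = −loads:
  F[0-1] = -724.4246 N (compression)
  F[0-2] = -2489.6491 N (compression)
  F[1-2] = +280.7345 N (tension)
  F[1-3] = -192.7358 N (compression)
  F[2-3] = +138.4175 N (tension)
  F[2-4] = +142.1996 N (tension)
  F[3-4] = -151.1394 N (compression)
  F[3-5] = -90.0431 N (compression)
  F[4-5] = +150.0665 N (tension)
  F[4-6] = +39.2361 N (tension)
  F[5-6] = -134.7033 N (compression)
  Rx@0 = +2748.6100 N
  Ry@0 = +676.5576 N
  Ry@6 = +128.8624 N

-134.703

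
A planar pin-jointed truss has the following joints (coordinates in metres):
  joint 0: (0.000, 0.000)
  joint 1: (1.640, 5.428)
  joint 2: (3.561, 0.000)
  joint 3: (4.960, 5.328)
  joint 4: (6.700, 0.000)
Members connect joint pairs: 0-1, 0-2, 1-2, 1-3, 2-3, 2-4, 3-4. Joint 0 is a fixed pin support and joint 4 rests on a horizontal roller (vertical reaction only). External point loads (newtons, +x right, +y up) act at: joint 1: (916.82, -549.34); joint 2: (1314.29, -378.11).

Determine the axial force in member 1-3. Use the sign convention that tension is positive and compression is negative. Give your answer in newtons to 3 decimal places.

N=5 nodes, M=7 members, R=3 reactions → 2N=10, M+R=10
member 0 (0-1): L=5.6703, (cx,cy)=(0.2892,0.9573)
member 1 (0-2): L=3.5610, (cx,cy)=(1.0000,0.0000)
member 2 (1-2): L=5.7579, (cx,cy)=(0.3336,-0.9427)
member 3 (1-3): L=3.3215, (cx,cy)=(0.9995,-0.0301)
member 4 (2-3): L=5.5086, (cx,cy)=(0.2540,0.9672)
member 5 (2-4): L=3.1390, (cx,cy)=(1.0000,0.0000)
member 6 (3-4): L=5.6049, (cx,cy)=(0.3104,-0.9506)
solve A·x = −loads:
  F[0-1] = +157.4690 N (tension)
  F[0-2] = +2185.5662 N (tension)
  F[1-2] = -722.4915 N (compression)
  F[1-3] = -630.5182 N (compression)
  F[2-3] = +1095.1114 N (tension)
  F[2-4] = +352.1113 N (tension)
  F[3-4] = -1134.2283 N (compression)
  Rx@0 = -2231.1100 N
  Ry@0 = -150.7390 N
  Ry@4 = +1078.1890 N

-630.518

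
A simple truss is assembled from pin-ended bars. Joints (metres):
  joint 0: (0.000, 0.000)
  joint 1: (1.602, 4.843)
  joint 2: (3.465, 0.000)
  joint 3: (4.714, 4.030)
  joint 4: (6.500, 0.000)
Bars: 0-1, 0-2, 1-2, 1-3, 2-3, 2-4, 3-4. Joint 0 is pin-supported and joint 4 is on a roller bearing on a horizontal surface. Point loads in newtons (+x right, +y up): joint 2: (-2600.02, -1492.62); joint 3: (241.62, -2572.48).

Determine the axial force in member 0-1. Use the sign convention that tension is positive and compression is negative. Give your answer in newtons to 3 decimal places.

-1320.797

N=5 nodes, M=7 members, R=3 reactions → 2N=10, M+R=10
member 0 (0-1): L=5.1011, (cx,cy)=(0.3141,0.9494)
member 1 (0-2): L=3.4650, (cx,cy)=(1.0000,0.0000)
member 2 (1-2): L=5.1890, (cx,cy)=(0.3590,-0.9333)
member 3 (1-3): L=3.2164, (cx,cy)=(0.9675,-0.2528)
member 4 (2-3): L=4.2191, (cx,cy)=(0.2960,0.9552)
member 5 (2-4): L=3.0350, (cx,cy)=(1.0000,0.0000)
member 6 (3-4): L=4.4080, (cx,cy)=(0.4052,-0.9142)
solve A·x = −loads:
  F[0-1] = -1320.7969 N (compression)
  F[0-2] = -1943.6025 N (compression)
  F[1-2] = +1622.7377 N (tension)
  F[1-3] = -1030.8850 N (compression)
  F[2-3] = -22.9516 N (compression)
  F[2-4] = +1245.8247 N (tension)
  F[3-4] = -3074.8197 N (compression)
  Rx@0 = +2358.4000 N
  Ry@0 = +1253.9727 N
  Ry@4 = +2811.1273 N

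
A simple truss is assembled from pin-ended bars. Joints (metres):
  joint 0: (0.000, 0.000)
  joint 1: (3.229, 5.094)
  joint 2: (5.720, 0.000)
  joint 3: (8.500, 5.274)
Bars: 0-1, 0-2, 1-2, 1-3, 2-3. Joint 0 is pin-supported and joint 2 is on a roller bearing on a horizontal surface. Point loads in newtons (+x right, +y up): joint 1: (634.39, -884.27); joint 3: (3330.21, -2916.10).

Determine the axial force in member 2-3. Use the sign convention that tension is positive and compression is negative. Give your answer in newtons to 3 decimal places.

-3487.755

N=4 nodes, M=5 members, R=3 reactions → 2N=8, M+R=8
member 0 (0-1): L=6.0312, (cx,cy)=(0.5354,0.8446)
member 1 (0-2): L=5.7200, (cx,cy)=(1.0000,0.0000)
member 2 (1-2): L=5.6704, (cx,cy)=(0.4393,-0.8983)
member 3 (1-3): L=5.2741, (cx,cy)=(0.9994,0.0341)
member 4 (2-3): L=5.9618, (cx,cy)=(0.4663,0.8846)
solve A·x = −loads:
  F[0-1] = +5526.4424 N (tension)
  F[0-2] = +1005.8346 N (tension)
  F[1-2] = -5991.8032 N (compression)
  F[1-3] = +4959.4370 N (tension)
  F[2-3] = -3487.7545 N (compression)
  Rx@0 = -3964.6000 N
  Ry@0 = -4667.6839 N
  Ry@2 = +8468.0539 N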